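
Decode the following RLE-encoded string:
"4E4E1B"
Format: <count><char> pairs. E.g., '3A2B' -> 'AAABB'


Expanding each <count><char> pair:
  4E -> 'EEEE'
  4E -> 'EEEE'
  1B -> 'B'

Decoded = EEEEEEEEB


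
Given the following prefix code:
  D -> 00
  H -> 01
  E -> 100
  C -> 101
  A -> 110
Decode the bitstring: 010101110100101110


Decoding step by step:
Bits 01 -> H
Bits 01 -> H
Bits 01 -> H
Bits 110 -> A
Bits 100 -> E
Bits 101 -> C
Bits 110 -> A


Decoded message: HHHAECA


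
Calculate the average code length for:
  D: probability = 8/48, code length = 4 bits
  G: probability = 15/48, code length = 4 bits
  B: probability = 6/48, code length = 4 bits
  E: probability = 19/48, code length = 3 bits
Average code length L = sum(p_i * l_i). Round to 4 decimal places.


Weighted contributions p_i * l_i:
  D: (8/48) * 4 = 32/48
  G: (15/48) * 4 = 60/48
  B: (6/48) * 4 = 24/48
  E: (19/48) * 3 = 57/48
Sum = (32 + 60 + 24 + 57)/48 = 173/48

L = 173/48 = 3.6042 bits/symbol


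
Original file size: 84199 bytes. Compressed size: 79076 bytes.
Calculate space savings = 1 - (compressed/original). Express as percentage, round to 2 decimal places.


ratio = compressed/original = 79076/84199 = 0.939156
savings = 1 - ratio = 1 - 0.939156 = 0.060844
as a percentage: 0.060844 * 100 = 6.08%

Space savings = 1 - 79076/84199 = 6.08%


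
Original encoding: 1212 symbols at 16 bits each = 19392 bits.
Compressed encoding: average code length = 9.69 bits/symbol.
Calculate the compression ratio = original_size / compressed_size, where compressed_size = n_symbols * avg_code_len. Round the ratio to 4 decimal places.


original_size = n_symbols * orig_bits = 1212 * 16 = 19392 bits
compressed_size = n_symbols * avg_code_len = 1212 * 9.69 = 11744.28 bits
ratio = original_size / compressed_size = 19392 / 11744.28 = 1.6512

Compression ratio = 1.6512


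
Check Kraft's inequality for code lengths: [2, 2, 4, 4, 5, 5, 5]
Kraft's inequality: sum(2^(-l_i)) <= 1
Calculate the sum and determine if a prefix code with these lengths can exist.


Sum = 2^(-2) + 2^(-2) + 2^(-4) + 2^(-4) + 2^(-5) + 2^(-5) + 2^(-5)
    = 0.25 + 0.25 + 0.0625 + 0.0625 + 0.03125 + 0.03125 + 0.03125
    = 23/32 = 0.71875
Since 0.71875 <= 1, Kraft's inequality IS satisfied.
A prefix code with these lengths CAN exist.

Kraft sum = 0.71875. Satisfied.


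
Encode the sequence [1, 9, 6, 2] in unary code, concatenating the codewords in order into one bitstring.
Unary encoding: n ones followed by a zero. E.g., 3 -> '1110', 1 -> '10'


Encode each number as n ones followed by a terminating 0:
  1 -> 10 (2 bits)
  9 -> 1111111110 (10 bits)
  6 -> 1111110 (7 bits)
  2 -> 110 (3 bits)
Total length = 2 + 10 + 7 + 3 = 22 bits.

Unary([1, 9, 6, 2]) = 1011111111101111110110 (22 bits)


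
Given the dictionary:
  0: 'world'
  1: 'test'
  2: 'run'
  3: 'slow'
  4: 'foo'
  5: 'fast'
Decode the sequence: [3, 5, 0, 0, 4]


Look up each index in the dictionary:
  3 -> 'slow'
  5 -> 'fast'
  0 -> 'world'
  0 -> 'world'
  4 -> 'foo'

Decoded: "slow fast world world foo"


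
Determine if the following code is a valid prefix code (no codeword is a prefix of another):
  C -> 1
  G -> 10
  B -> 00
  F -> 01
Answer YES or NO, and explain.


Checking each pair (does one codeword prefix another?):
  C='1' vs G='10': prefix -- VIOLATION

NO -- this is NOT a valid prefix code. C (1) is a prefix of G (10).


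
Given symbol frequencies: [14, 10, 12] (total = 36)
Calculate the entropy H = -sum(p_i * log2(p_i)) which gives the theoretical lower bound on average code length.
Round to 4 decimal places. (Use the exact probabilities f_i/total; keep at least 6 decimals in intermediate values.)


Per-symbol terms -p_i * log2(p_i) with p_i = f_i/36:
  p = 14/36 = 0.388889: log2(p) = -1.362570, -p*log2(p) = 0.529888
  p = 10/36 = 0.277778: log2(p) = -1.847997, -p*log2(p) = 0.513332
  p = 12/36 = 0.333333: log2(p) = -1.584963, -p*log2(p) = 0.528321
H = 0.529888 + 0.513332 + 0.528321 = 1.571541

H = 1.5715 bits/symbol


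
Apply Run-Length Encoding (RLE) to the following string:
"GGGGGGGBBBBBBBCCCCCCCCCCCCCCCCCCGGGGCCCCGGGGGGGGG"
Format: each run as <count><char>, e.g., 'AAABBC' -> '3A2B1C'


Scanning runs left to right:
  i=0: run of 'G' x 7 -> '7G'
  i=7: run of 'B' x 7 -> '7B'
  i=14: run of 'C' x 18 -> '18C'
  i=32: run of 'G' x 4 -> '4G'
  i=36: run of 'C' x 4 -> '4C'
  i=40: run of 'G' x 9 -> '9G'

RLE = 7G7B18C4G4C9G


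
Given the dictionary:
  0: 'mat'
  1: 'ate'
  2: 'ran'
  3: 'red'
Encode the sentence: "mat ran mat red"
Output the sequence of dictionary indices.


Look up each word in the dictionary:
  'mat' -> 0
  'ran' -> 2
  'mat' -> 0
  'red' -> 3

Encoded: [0, 2, 0, 3]


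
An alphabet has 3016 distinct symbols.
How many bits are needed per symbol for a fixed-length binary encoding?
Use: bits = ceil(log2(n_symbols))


log2(3016) = 11.5584
Bracket: 2^11 = 2048 < 3016 <= 2^12 = 4096
So ceil(log2(3016)) = 12

bits = ceil(log2(3016)) = ceil(11.5584) = 12 bits


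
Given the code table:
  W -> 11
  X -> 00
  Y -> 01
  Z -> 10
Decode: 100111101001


Decoding:
10 -> Z
01 -> Y
11 -> W
10 -> Z
10 -> Z
01 -> Y


Result: ZYWZZY


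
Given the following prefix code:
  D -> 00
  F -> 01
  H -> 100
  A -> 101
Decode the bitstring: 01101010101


Decoding step by step:
Bits 01 -> F
Bits 101 -> A
Bits 01 -> F
Bits 01 -> F
Bits 01 -> F


Decoded message: FAFFF


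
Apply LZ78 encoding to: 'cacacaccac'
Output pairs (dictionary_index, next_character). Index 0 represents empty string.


LZ78 encoding steps:
Dictionary: {0: ''}
Step 1: w='' (idx 0), next='c' -> output (0, 'c'), add 'c' as idx 1
Step 2: w='' (idx 0), next='a' -> output (0, 'a'), add 'a' as idx 2
Step 3: w='c' (idx 1), next='a' -> output (1, 'a'), add 'ca' as idx 3
Step 4: w='ca' (idx 3), next='c' -> output (3, 'c'), add 'cac' as idx 4
Step 5: w='cac' (idx 4), end of input -> output (4, '')


Encoded: [(0, 'c'), (0, 'a'), (1, 'a'), (3, 'c'), (4, '')]


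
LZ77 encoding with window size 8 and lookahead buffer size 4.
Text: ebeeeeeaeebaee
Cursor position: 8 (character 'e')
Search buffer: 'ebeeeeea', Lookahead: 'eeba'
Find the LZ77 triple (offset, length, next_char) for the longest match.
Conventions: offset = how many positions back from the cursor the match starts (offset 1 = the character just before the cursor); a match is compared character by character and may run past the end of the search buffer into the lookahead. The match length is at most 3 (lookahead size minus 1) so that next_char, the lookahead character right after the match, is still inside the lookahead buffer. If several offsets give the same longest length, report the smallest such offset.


Try each offset into the search buffer:
  offset=1 (pos 7, char 'a'): match length 0
  offset=2 (pos 6, char 'e'): match length 1
  offset=3 (pos 5, char 'e'): match length 2
  offset=4 (pos 4, char 'e'): match length 2
  offset=5 (pos 3, char 'e'): match length 2
  offset=6 (pos 2, char 'e'): match length 2
  offset=7 (pos 1, char 'b'): match length 0
  offset=8 (pos 0, char 'e'): match length 1
Longest match has length 2, found at offsets 3, 4, 5, 6; take the smallest, offset 3.
next_char = character at position 8 + 2 = 10 -> 'b'

Best match: offset=3, length=2 (matching 'ee' starting at position 5)
LZ77 triple: (3, 2, 'b')


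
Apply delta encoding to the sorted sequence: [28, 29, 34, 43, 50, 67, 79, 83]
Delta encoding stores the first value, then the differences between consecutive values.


First value: 28
Deltas:
  29 - 28 = 1
  34 - 29 = 5
  43 - 34 = 9
  50 - 43 = 7
  67 - 50 = 17
  79 - 67 = 12
  83 - 79 = 4


Delta encoded: [28, 1, 5, 9, 7, 17, 12, 4]


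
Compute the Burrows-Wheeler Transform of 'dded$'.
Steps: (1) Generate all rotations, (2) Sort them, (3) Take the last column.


Rotations (sorted):
  0: $dded -> last char: d
  1: d$dde -> last char: e
  2: dded$ -> last char: $
  3: ded$d -> last char: d
  4: ed$dd -> last char: d


BWT = de$dd


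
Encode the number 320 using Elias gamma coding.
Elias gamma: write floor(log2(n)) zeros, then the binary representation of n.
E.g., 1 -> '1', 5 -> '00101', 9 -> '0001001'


num_bits = floor(log2(320)) + 1 = 9
leading_zeros = num_bits - 1 = 8
binary(320) = 101000000

Elias gamma(320) = '00000000' + '101000000' = 00000000101000000 (17 bits)


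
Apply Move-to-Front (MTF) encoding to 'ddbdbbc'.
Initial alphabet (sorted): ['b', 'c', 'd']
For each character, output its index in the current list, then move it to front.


MTF encoding:
'd': index 2 in ['b', 'c', 'd'] -> ['d', 'b', 'c']
'd': index 0 in ['d', 'b', 'c'] -> ['d', 'b', 'c']
'b': index 1 in ['d', 'b', 'c'] -> ['b', 'd', 'c']
'd': index 1 in ['b', 'd', 'c'] -> ['d', 'b', 'c']
'b': index 1 in ['d', 'b', 'c'] -> ['b', 'd', 'c']
'b': index 0 in ['b', 'd', 'c'] -> ['b', 'd', 'c']
'c': index 2 in ['b', 'd', 'c'] -> ['c', 'b', 'd']


Output: [2, 0, 1, 1, 1, 0, 2]


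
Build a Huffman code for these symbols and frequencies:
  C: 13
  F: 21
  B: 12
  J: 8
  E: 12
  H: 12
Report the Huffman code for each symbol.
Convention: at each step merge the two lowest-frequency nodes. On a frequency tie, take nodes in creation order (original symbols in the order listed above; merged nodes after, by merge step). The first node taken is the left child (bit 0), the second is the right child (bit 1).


Huffman tree construction:
Step 1: Merge J(8) + B(12) = 20
Step 2: Merge E(12) + H(12) = 24
Step 3: Merge C(13) + (J+B)(20) = 33
Step 4: Merge F(21) + (E+H)(24) = 45
Step 5: Merge (C+(J+B))(33) + (F+(E+H))(45) = 78
Read each symbol's code off the tree from the root (left child = 0, right child = 1).

Codes:
  C: 00 (length 2)
  F: 10 (length 2)
  B: 011 (length 3)
  J: 010 (length 3)
  E: 110 (length 3)
  H: 111 (length 3)
Average code length: 200/78 = 2.5641 bits/symbol


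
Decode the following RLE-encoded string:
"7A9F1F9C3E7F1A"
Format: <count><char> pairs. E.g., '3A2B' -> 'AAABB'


Expanding each <count><char> pair:
  7A -> 'AAAAAAA'
  9F -> 'FFFFFFFFF'
  1F -> 'F'
  9C -> 'CCCCCCCCC'
  3E -> 'EEE'
  7F -> 'FFFFFFF'
  1A -> 'A'

Decoded = AAAAAAAFFFFFFFFFFCCCCCCCCCEEEFFFFFFFA


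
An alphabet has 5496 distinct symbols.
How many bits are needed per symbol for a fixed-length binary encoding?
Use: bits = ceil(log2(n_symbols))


log2(5496) = 12.4242
Bracket: 2^12 = 4096 < 5496 <= 2^13 = 8192
So ceil(log2(5496)) = 13

bits = ceil(log2(5496)) = ceil(12.4242) = 13 bits


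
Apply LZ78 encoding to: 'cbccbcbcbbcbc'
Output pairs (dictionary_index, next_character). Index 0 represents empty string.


LZ78 encoding steps:
Dictionary: {0: ''}
Step 1: w='' (idx 0), next='c' -> output (0, 'c'), add 'c' as idx 1
Step 2: w='' (idx 0), next='b' -> output (0, 'b'), add 'b' as idx 2
Step 3: w='c' (idx 1), next='c' -> output (1, 'c'), add 'cc' as idx 3
Step 4: w='b' (idx 2), next='c' -> output (2, 'c'), add 'bc' as idx 4
Step 5: w='bc' (idx 4), next='b' -> output (4, 'b'), add 'bcb' as idx 5
Step 6: w='bcb' (idx 5), next='c' -> output (5, 'c'), add 'bcbc' as idx 6


Encoded: [(0, 'c'), (0, 'b'), (1, 'c'), (2, 'c'), (4, 'b'), (5, 'c')]


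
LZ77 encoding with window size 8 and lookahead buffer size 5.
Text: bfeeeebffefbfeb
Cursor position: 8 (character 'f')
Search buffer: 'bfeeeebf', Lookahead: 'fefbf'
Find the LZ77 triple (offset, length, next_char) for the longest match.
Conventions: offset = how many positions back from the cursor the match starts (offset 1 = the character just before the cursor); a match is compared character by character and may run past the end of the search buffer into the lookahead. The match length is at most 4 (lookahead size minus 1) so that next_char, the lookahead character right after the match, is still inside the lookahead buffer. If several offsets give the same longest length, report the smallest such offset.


Try each offset into the search buffer:
  offset=1 (pos 7, char 'f'): match length 1
  offset=2 (pos 6, char 'b'): match length 0
  offset=3 (pos 5, char 'e'): match length 0
  offset=4 (pos 4, char 'e'): match length 0
  offset=5 (pos 3, char 'e'): match length 0
  offset=6 (pos 2, char 'e'): match length 0
  offset=7 (pos 1, char 'f'): match length 2
  offset=8 (pos 0, char 'b'): match length 0
Longest match has length 2 at offset 7.
next_char = character at position 8 + 2 = 10 -> 'f'

Best match: offset=7, length=2 (matching 'fe' starting at position 1)
LZ77 triple: (7, 2, 'f')


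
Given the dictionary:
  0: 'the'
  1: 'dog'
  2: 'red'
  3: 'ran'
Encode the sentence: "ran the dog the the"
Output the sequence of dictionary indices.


Look up each word in the dictionary:
  'ran' -> 3
  'the' -> 0
  'dog' -> 1
  'the' -> 0
  'the' -> 0

Encoded: [3, 0, 1, 0, 0]


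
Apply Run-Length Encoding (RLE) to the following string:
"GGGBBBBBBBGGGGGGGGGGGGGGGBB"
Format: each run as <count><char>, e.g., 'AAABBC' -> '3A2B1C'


Scanning runs left to right:
  i=0: run of 'G' x 3 -> '3G'
  i=3: run of 'B' x 7 -> '7B'
  i=10: run of 'G' x 15 -> '15G'
  i=25: run of 'B' x 2 -> '2B'

RLE = 3G7B15G2B


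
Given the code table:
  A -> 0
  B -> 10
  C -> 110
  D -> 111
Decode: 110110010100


Decoding:
110 -> C
110 -> C
0 -> A
10 -> B
10 -> B
0 -> A


Result: CCABBA


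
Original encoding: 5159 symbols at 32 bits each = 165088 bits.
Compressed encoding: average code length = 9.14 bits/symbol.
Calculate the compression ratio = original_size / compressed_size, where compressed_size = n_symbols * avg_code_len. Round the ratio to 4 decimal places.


original_size = n_symbols * orig_bits = 5159 * 32 = 165088 bits
compressed_size = n_symbols * avg_code_len = 5159 * 9.14 = 47153.26 bits
ratio = original_size / compressed_size = 165088 / 47153.26 = 3.5011

Compression ratio = 3.5011


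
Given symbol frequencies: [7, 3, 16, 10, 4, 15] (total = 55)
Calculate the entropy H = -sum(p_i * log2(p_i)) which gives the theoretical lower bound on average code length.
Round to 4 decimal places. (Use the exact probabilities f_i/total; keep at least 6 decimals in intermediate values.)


Per-symbol terms -p_i * log2(p_i) with p_i = f_i/55:
  p = 7/55 = 0.127273: log2(p) = -2.974005, -p*log2(p) = 0.378510
  p = 3/55 = 0.054545: log2(p) = -4.196397, -p*log2(p) = 0.228894
  p = 16/55 = 0.290909: log2(p) = -1.781360, -p*log2(p) = 0.518214
  p = 10/55 = 0.181818: log2(p) = -2.459432, -p*log2(p) = 0.447169
  p = 4/55 = 0.072727: log2(p) = -3.781360, -p*log2(p) = 0.275008
  p = 15/55 = 0.272727: log2(p) = -1.874469, -p*log2(p) = 0.511219
H = 0.378510 + 0.228894 + 0.518214 + 0.447169 + 0.275008 + 0.511219 = 2.359014

H = 2.359 bits/symbol


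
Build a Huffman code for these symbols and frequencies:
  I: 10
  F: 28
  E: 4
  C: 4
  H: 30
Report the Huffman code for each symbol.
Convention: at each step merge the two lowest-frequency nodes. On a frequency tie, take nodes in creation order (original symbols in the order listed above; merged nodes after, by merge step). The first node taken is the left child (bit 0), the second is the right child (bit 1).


Huffman tree construction:
Step 1: Merge E(4) + C(4) = 8
Step 2: Merge (E+C)(8) + I(10) = 18
Step 3: Merge ((E+C)+I)(18) + F(28) = 46
Step 4: Merge H(30) + (((E+C)+I)+F)(46) = 76
Read each symbol's code off the tree from the root (left child = 0, right child = 1).

Codes:
  I: 101 (length 3)
  F: 11 (length 2)
  E: 1000 (length 4)
  C: 1001 (length 4)
  H: 0 (length 1)
Average code length: 148/76 = 1.9474 bits/symbol


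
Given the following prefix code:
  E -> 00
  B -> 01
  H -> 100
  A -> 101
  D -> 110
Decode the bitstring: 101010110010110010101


Decoding step by step:
Bits 101 -> A
Bits 01 -> B
Bits 01 -> B
Bits 100 -> H
Bits 101 -> A
Bits 100 -> H
Bits 101 -> A
Bits 01 -> B


Decoded message: ABBHAHAB


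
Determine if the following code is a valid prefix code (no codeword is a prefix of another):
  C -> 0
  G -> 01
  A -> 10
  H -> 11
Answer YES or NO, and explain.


Checking each pair (does one codeword prefix another?):
  C='0' vs G='01': prefix -- VIOLATION

NO -- this is NOT a valid prefix code. C (0) is a prefix of G (01).


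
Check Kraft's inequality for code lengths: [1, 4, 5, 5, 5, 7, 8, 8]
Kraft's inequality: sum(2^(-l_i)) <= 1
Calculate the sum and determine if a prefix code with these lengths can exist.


Sum = 2^(-1) + 2^(-4) + 2^(-5) + 2^(-5) + 2^(-5) + 2^(-7) + 2^(-8) + 2^(-8)
    = 0.5 + 0.0625 + 0.03125 + 0.03125 + 0.03125 + 0.0078125 + 0.00390625 + 0.00390625
    = 172/256 = 0.671875
Since 0.671875 <= 1, Kraft's inequality IS satisfied.
A prefix code with these lengths CAN exist.

Kraft sum = 0.671875. Satisfied.


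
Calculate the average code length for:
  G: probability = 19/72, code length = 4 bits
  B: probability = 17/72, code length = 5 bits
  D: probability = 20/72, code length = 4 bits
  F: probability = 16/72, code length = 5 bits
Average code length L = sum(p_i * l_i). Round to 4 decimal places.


Weighted contributions p_i * l_i:
  G: (19/72) * 4 = 76/72
  B: (17/72) * 5 = 85/72
  D: (20/72) * 4 = 80/72
  F: (16/72) * 5 = 80/72
Sum = (76 + 85 + 80 + 80)/72 = 321/72

L = 321/72 = 4.4583 bits/symbol


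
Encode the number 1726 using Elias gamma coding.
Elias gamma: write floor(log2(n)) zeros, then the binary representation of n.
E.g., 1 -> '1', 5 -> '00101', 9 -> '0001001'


num_bits = floor(log2(1726)) + 1 = 11
leading_zeros = num_bits - 1 = 10
binary(1726) = 11010111110

Elias gamma(1726) = '0000000000' + '11010111110' = 000000000011010111110 (21 bits)


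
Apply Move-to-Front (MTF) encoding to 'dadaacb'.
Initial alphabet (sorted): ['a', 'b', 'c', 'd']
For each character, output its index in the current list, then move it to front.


MTF encoding:
'd': index 3 in ['a', 'b', 'c', 'd'] -> ['d', 'a', 'b', 'c']
'a': index 1 in ['d', 'a', 'b', 'c'] -> ['a', 'd', 'b', 'c']
'd': index 1 in ['a', 'd', 'b', 'c'] -> ['d', 'a', 'b', 'c']
'a': index 1 in ['d', 'a', 'b', 'c'] -> ['a', 'd', 'b', 'c']
'a': index 0 in ['a', 'd', 'b', 'c'] -> ['a', 'd', 'b', 'c']
'c': index 3 in ['a', 'd', 'b', 'c'] -> ['c', 'a', 'd', 'b']
'b': index 3 in ['c', 'a', 'd', 'b'] -> ['b', 'c', 'a', 'd']


Output: [3, 1, 1, 1, 0, 3, 3]


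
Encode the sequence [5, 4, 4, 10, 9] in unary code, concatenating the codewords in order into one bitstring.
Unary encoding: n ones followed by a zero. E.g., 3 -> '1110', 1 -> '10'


Encode each number as n ones followed by a terminating 0:
  5 -> 111110 (6 bits)
  4 -> 11110 (5 bits)
  4 -> 11110 (5 bits)
  10 -> 11111111110 (11 bits)
  9 -> 1111111110 (10 bits)
Total length = 6 + 5 + 5 + 11 + 10 = 37 bits.

Unary([5, 4, 4, 10, 9]) = 1111101111011110111111111101111111110 (37 bits)


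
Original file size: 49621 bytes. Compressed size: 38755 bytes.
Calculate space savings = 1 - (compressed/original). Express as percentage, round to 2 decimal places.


ratio = compressed/original = 38755/49621 = 0.78102
savings = 1 - ratio = 1 - 0.78102 = 0.21898
as a percentage: 0.21898 * 100 = 21.9%

Space savings = 1 - 38755/49621 = 21.9%


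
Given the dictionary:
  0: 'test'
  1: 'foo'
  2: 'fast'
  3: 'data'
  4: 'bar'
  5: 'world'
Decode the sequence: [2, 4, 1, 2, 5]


Look up each index in the dictionary:
  2 -> 'fast'
  4 -> 'bar'
  1 -> 'foo'
  2 -> 'fast'
  5 -> 'world'

Decoded: "fast bar foo fast world"


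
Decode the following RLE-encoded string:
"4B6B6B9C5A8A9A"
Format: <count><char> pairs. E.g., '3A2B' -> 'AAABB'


Expanding each <count><char> pair:
  4B -> 'BBBB'
  6B -> 'BBBBBB'
  6B -> 'BBBBBB'
  9C -> 'CCCCCCCCC'
  5A -> 'AAAAA'
  8A -> 'AAAAAAAA'
  9A -> 'AAAAAAAAA'

Decoded = BBBBBBBBBBBBBBBBCCCCCCCCCAAAAAAAAAAAAAAAAAAAAAA


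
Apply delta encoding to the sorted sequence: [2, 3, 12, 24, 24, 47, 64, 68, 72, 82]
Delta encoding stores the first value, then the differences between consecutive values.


First value: 2
Deltas:
  3 - 2 = 1
  12 - 3 = 9
  24 - 12 = 12
  24 - 24 = 0
  47 - 24 = 23
  64 - 47 = 17
  68 - 64 = 4
  72 - 68 = 4
  82 - 72 = 10


Delta encoded: [2, 1, 9, 12, 0, 23, 17, 4, 4, 10]


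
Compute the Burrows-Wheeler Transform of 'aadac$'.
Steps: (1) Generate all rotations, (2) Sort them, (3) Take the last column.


Rotations (sorted):
  0: $aadac -> last char: c
  1: aadac$ -> last char: $
  2: ac$aad -> last char: d
  3: adac$a -> last char: a
  4: c$aada -> last char: a
  5: dac$aa -> last char: a


BWT = c$daaa


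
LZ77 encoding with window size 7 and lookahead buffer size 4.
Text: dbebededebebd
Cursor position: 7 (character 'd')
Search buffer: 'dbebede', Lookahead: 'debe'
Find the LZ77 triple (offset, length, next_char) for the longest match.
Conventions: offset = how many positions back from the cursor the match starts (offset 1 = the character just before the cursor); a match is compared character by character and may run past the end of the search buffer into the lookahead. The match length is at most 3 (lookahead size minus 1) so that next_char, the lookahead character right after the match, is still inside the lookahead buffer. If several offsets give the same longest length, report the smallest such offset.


Try each offset into the search buffer:
  offset=1 (pos 6, char 'e'): match length 0
  offset=2 (pos 5, char 'd'): match length 2
  offset=3 (pos 4, char 'e'): match length 0
  offset=4 (pos 3, char 'b'): match length 0
  offset=5 (pos 2, char 'e'): match length 0
  offset=6 (pos 1, char 'b'): match length 0
  offset=7 (pos 0, char 'd'): match length 1
Longest match has length 2 at offset 2.
next_char = character at position 7 + 2 = 9 -> 'b'

Best match: offset=2, length=2 (matching 'de' starting at position 5)
LZ77 triple: (2, 2, 'b')


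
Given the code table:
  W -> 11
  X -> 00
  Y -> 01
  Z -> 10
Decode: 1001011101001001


Decoding:
10 -> Z
01 -> Y
01 -> Y
11 -> W
01 -> Y
00 -> X
10 -> Z
01 -> Y


Result: ZYYWYXZY


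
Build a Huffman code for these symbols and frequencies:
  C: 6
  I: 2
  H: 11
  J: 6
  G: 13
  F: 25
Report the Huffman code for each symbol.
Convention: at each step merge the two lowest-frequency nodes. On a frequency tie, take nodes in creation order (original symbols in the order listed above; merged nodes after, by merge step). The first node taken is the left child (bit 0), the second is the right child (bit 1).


Huffman tree construction:
Step 1: Merge I(2) + C(6) = 8
Step 2: Merge J(6) + (I+C)(8) = 14
Step 3: Merge H(11) + G(13) = 24
Step 4: Merge (J+(I+C))(14) + (H+G)(24) = 38
Step 5: Merge F(25) + ((J+(I+C))+(H+G))(38) = 63
Read each symbol's code off the tree from the root (left child = 0, right child = 1).

Codes:
  C: 1011 (length 4)
  I: 1010 (length 4)
  H: 110 (length 3)
  J: 100 (length 3)
  G: 111 (length 3)
  F: 0 (length 1)
Average code length: 147/63 = 2.3333 bits/symbol


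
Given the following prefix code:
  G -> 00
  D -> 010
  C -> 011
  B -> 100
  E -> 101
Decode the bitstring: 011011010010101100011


Decoding step by step:
Bits 011 -> C
Bits 011 -> C
Bits 010 -> D
Bits 010 -> D
Bits 101 -> E
Bits 100 -> B
Bits 011 -> C


Decoded message: CCDDEBC


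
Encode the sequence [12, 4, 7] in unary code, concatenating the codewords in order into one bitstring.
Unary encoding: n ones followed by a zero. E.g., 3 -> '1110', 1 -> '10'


Encode each number as n ones followed by a terminating 0:
  12 -> 1111111111110 (13 bits)
  4 -> 11110 (5 bits)
  7 -> 11111110 (8 bits)
Total length = 13 + 5 + 8 = 26 bits.

Unary([12, 4, 7]) = 11111111111101111011111110 (26 bits)


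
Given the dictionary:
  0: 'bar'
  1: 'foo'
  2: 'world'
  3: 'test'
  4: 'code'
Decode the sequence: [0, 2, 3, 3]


Look up each index in the dictionary:
  0 -> 'bar'
  2 -> 'world'
  3 -> 'test'
  3 -> 'test'

Decoded: "bar world test test"


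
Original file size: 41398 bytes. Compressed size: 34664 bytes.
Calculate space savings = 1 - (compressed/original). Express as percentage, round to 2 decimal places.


ratio = compressed/original = 34664/41398 = 0.837335
savings = 1 - ratio = 1 - 0.837335 = 0.162665
as a percentage: 0.162665 * 100 = 16.27%

Space savings = 1 - 34664/41398 = 16.27%


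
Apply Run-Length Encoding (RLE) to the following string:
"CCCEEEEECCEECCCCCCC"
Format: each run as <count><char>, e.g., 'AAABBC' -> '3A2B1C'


Scanning runs left to right:
  i=0: run of 'C' x 3 -> '3C'
  i=3: run of 'E' x 5 -> '5E'
  i=8: run of 'C' x 2 -> '2C'
  i=10: run of 'E' x 2 -> '2E'
  i=12: run of 'C' x 7 -> '7C'

RLE = 3C5E2C2E7C


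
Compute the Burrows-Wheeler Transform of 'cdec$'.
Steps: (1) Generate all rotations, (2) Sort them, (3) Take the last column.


Rotations (sorted):
  0: $cdec -> last char: c
  1: c$cde -> last char: e
  2: cdec$ -> last char: $
  3: dec$c -> last char: c
  4: ec$cd -> last char: d


BWT = ce$cd


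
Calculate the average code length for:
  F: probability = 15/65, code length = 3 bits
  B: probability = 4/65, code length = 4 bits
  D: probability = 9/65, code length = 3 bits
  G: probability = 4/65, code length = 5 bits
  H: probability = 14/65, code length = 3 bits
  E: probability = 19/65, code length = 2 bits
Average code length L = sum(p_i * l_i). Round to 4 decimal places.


Weighted contributions p_i * l_i:
  F: (15/65) * 3 = 45/65
  B: (4/65) * 4 = 16/65
  D: (9/65) * 3 = 27/65
  G: (4/65) * 5 = 20/65
  H: (14/65) * 3 = 42/65
  E: (19/65) * 2 = 38/65
Sum = (45 + 16 + 27 + 20 + 42 + 38)/65 = 188/65

L = 188/65 = 2.8923 bits/symbol


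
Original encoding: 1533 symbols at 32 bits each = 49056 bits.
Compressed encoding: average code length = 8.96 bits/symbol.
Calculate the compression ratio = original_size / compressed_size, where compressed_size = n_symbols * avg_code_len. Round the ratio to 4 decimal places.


original_size = n_symbols * orig_bits = 1533 * 32 = 49056 bits
compressed_size = n_symbols * avg_code_len = 1533 * 8.96 = 13735.68 bits
ratio = original_size / compressed_size = 49056 / 13735.68 = 3.5714

Compression ratio = 3.5714


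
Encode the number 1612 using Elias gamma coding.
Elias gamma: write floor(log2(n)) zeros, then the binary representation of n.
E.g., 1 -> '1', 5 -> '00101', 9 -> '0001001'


num_bits = floor(log2(1612)) + 1 = 11
leading_zeros = num_bits - 1 = 10
binary(1612) = 11001001100

Elias gamma(1612) = '0000000000' + '11001001100' = 000000000011001001100 (21 bits)


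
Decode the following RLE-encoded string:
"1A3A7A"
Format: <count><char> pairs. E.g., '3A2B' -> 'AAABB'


Expanding each <count><char> pair:
  1A -> 'A'
  3A -> 'AAA'
  7A -> 'AAAAAAA'

Decoded = AAAAAAAAAAA


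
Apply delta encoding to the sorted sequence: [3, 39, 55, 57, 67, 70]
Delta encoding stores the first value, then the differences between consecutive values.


First value: 3
Deltas:
  39 - 3 = 36
  55 - 39 = 16
  57 - 55 = 2
  67 - 57 = 10
  70 - 67 = 3


Delta encoded: [3, 36, 16, 2, 10, 3]


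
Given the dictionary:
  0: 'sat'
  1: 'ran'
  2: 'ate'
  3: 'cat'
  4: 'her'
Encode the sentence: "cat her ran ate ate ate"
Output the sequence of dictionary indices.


Look up each word in the dictionary:
  'cat' -> 3
  'her' -> 4
  'ran' -> 1
  'ate' -> 2
  'ate' -> 2
  'ate' -> 2

Encoded: [3, 4, 1, 2, 2, 2]


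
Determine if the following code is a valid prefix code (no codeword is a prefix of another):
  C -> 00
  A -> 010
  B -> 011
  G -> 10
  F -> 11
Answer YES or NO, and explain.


Checking each pair (does one codeword prefix another?):
  C='00' vs A='010': no prefix
  C='00' vs B='011': no prefix
  C='00' vs G='10': no prefix
  C='00' vs F='11': no prefix
  A='010' vs C='00': no prefix
  A='010' vs B='011': no prefix
  A='010' vs G='10': no prefix
  A='010' vs F='11': no prefix
  B='011' vs C='00': no prefix
  B='011' vs A='010': no prefix
  B='011' vs G='10': no prefix
  B='011' vs F='11': no prefix
  G='10' vs C='00': no prefix
  G='10' vs A='010': no prefix
  G='10' vs B='011': no prefix
  G='10' vs F='11': no prefix
  F='11' vs C='00': no prefix
  F='11' vs A='010': no prefix
  F='11' vs B='011': no prefix
  F='11' vs G='10': no prefix
No violation found over all pairs.

YES -- this is a valid prefix code. No codeword is a prefix of any other codeword.


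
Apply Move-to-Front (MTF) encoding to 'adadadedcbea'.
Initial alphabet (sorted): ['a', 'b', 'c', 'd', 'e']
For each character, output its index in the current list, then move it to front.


MTF encoding:
'a': index 0 in ['a', 'b', 'c', 'd', 'e'] -> ['a', 'b', 'c', 'd', 'e']
'd': index 3 in ['a', 'b', 'c', 'd', 'e'] -> ['d', 'a', 'b', 'c', 'e']
'a': index 1 in ['d', 'a', 'b', 'c', 'e'] -> ['a', 'd', 'b', 'c', 'e']
'd': index 1 in ['a', 'd', 'b', 'c', 'e'] -> ['d', 'a', 'b', 'c', 'e']
'a': index 1 in ['d', 'a', 'b', 'c', 'e'] -> ['a', 'd', 'b', 'c', 'e']
'd': index 1 in ['a', 'd', 'b', 'c', 'e'] -> ['d', 'a', 'b', 'c', 'e']
'e': index 4 in ['d', 'a', 'b', 'c', 'e'] -> ['e', 'd', 'a', 'b', 'c']
'd': index 1 in ['e', 'd', 'a', 'b', 'c'] -> ['d', 'e', 'a', 'b', 'c']
'c': index 4 in ['d', 'e', 'a', 'b', 'c'] -> ['c', 'd', 'e', 'a', 'b']
'b': index 4 in ['c', 'd', 'e', 'a', 'b'] -> ['b', 'c', 'd', 'e', 'a']
'e': index 3 in ['b', 'c', 'd', 'e', 'a'] -> ['e', 'b', 'c', 'd', 'a']
'a': index 4 in ['e', 'b', 'c', 'd', 'a'] -> ['a', 'e', 'b', 'c', 'd']


Output: [0, 3, 1, 1, 1, 1, 4, 1, 4, 4, 3, 4]


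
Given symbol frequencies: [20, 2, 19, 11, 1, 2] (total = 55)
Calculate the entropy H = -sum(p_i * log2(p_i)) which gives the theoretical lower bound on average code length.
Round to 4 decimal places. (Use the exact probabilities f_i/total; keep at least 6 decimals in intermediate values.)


Per-symbol terms -p_i * log2(p_i) with p_i = f_i/55:
  p = 20/55 = 0.363636: log2(p) = -1.459432, -p*log2(p) = 0.530702
  p = 2/55 = 0.036364: log2(p) = -4.781360, -p*log2(p) = 0.173868
  p = 19/55 = 0.345455: log2(p) = -1.533432, -p*log2(p) = 0.529731
  p = 11/55 = 0.200000: log2(p) = -2.321928, -p*log2(p) = 0.464386
  p = 1/55 = 0.018182: log2(p) = -5.781360, -p*log2(p) = 0.105116
  p = 2/55 = 0.036364: log2(p) = -4.781360, -p*log2(p) = 0.173868
H = 0.530702 + 0.173868 + 0.529731 + 0.464386 + 0.105116 + 0.173868 = 1.977671

H = 1.9777 bits/symbol


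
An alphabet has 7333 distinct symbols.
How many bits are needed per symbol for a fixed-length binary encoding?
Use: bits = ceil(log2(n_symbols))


log2(7333) = 12.8402
Bracket: 2^12 = 4096 < 7333 <= 2^13 = 8192
So ceil(log2(7333)) = 13

bits = ceil(log2(7333)) = ceil(12.8402) = 13 bits


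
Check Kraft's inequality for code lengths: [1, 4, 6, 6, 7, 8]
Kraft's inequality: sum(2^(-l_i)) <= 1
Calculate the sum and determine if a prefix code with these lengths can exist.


Sum = 2^(-1) + 2^(-4) + 2^(-6) + 2^(-6) + 2^(-7) + 2^(-8)
    = 0.5 + 0.0625 + 0.015625 + 0.015625 + 0.0078125 + 0.00390625
    = 155/256 = 0.60546875
Since 0.60546875 <= 1, Kraft's inequality IS satisfied.
A prefix code with these lengths CAN exist.

Kraft sum = 0.60546875. Satisfied.


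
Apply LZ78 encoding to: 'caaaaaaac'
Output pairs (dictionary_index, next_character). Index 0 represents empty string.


LZ78 encoding steps:
Dictionary: {0: ''}
Step 1: w='' (idx 0), next='c' -> output (0, 'c'), add 'c' as idx 1
Step 2: w='' (idx 0), next='a' -> output (0, 'a'), add 'a' as idx 2
Step 3: w='a' (idx 2), next='a' -> output (2, 'a'), add 'aa' as idx 3
Step 4: w='aa' (idx 3), next='a' -> output (3, 'a'), add 'aaa' as idx 4
Step 5: w='a' (idx 2), next='c' -> output (2, 'c'), add 'ac' as idx 5


Encoded: [(0, 'c'), (0, 'a'), (2, 'a'), (3, 'a'), (2, 'c')]


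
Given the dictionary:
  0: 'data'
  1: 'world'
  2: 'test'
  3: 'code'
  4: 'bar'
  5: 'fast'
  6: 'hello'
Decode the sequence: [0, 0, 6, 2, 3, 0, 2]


Look up each index in the dictionary:
  0 -> 'data'
  0 -> 'data'
  6 -> 'hello'
  2 -> 'test'
  3 -> 'code'
  0 -> 'data'
  2 -> 'test'

Decoded: "data data hello test code data test"


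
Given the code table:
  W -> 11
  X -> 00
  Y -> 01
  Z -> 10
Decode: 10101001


Decoding:
10 -> Z
10 -> Z
10 -> Z
01 -> Y


Result: ZZZY


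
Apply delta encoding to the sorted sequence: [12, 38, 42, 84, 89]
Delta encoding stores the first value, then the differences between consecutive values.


First value: 12
Deltas:
  38 - 12 = 26
  42 - 38 = 4
  84 - 42 = 42
  89 - 84 = 5


Delta encoded: [12, 26, 4, 42, 5]


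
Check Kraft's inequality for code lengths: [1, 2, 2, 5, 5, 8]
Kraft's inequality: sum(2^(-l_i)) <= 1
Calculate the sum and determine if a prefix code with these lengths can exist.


Sum = 2^(-1) + 2^(-2) + 2^(-2) + 2^(-5) + 2^(-5) + 2^(-8)
    = 0.5 + 0.25 + 0.25 + 0.03125 + 0.03125 + 0.00390625
    = 273/256 = 1.06640625
Since 1.06640625 > 1, Kraft's inequality is NOT satisfied.
A prefix code with these lengths CANNOT exist.

Kraft sum = 1.06640625. Not satisfied.


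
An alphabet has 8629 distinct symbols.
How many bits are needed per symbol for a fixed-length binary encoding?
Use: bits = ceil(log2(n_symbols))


log2(8629) = 13.075
Bracket: 2^13 = 8192 < 8629 <= 2^14 = 16384
So ceil(log2(8629)) = 14

bits = ceil(log2(8629)) = ceil(13.075) = 14 bits


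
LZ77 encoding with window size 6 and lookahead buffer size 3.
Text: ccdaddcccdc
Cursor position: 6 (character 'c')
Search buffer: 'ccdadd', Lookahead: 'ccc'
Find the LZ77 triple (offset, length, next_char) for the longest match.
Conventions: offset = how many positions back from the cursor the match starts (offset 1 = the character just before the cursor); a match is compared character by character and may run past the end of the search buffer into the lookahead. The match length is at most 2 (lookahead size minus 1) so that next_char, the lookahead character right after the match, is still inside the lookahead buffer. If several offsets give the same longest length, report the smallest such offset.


Try each offset into the search buffer:
  offset=1 (pos 5, char 'd'): match length 0
  offset=2 (pos 4, char 'd'): match length 0
  offset=3 (pos 3, char 'a'): match length 0
  offset=4 (pos 2, char 'd'): match length 0
  offset=5 (pos 1, char 'c'): match length 1
  offset=6 (pos 0, char 'c'): match length 2
Longest match has length 2 at offset 6.
next_char = character at position 6 + 2 = 8 -> 'c'

Best match: offset=6, length=2 (matching 'cc' starting at position 0)
LZ77 triple: (6, 2, 'c')


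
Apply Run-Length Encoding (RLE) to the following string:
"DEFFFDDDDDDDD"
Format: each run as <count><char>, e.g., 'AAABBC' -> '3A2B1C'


Scanning runs left to right:
  i=0: run of 'D' x 1 -> '1D'
  i=1: run of 'E' x 1 -> '1E'
  i=2: run of 'F' x 3 -> '3F'
  i=5: run of 'D' x 8 -> '8D'

RLE = 1D1E3F8D


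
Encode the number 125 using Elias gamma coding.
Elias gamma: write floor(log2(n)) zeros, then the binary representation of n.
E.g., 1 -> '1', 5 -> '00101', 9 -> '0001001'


num_bits = floor(log2(125)) + 1 = 7
leading_zeros = num_bits - 1 = 6
binary(125) = 1111101

Elias gamma(125) = '000000' + '1111101' = 0000001111101 (13 bits)


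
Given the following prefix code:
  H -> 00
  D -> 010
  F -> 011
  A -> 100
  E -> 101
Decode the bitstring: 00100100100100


Decoding step by step:
Bits 00 -> H
Bits 100 -> A
Bits 100 -> A
Bits 100 -> A
Bits 100 -> A


Decoded message: HAAAA


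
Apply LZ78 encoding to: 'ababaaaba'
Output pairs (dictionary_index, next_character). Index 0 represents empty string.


LZ78 encoding steps:
Dictionary: {0: ''}
Step 1: w='' (idx 0), next='a' -> output (0, 'a'), add 'a' as idx 1
Step 2: w='' (idx 0), next='b' -> output (0, 'b'), add 'b' as idx 2
Step 3: w='a' (idx 1), next='b' -> output (1, 'b'), add 'ab' as idx 3
Step 4: w='a' (idx 1), next='a' -> output (1, 'a'), add 'aa' as idx 4
Step 5: w='ab' (idx 3), next='a' -> output (3, 'a'), add 'aba' as idx 5


Encoded: [(0, 'a'), (0, 'b'), (1, 'b'), (1, 'a'), (3, 'a')]


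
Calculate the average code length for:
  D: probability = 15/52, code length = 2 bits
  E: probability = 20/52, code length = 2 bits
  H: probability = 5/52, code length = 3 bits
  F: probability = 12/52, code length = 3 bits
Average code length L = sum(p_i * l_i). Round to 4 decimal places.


Weighted contributions p_i * l_i:
  D: (15/52) * 2 = 30/52
  E: (20/52) * 2 = 40/52
  H: (5/52) * 3 = 15/52
  F: (12/52) * 3 = 36/52
Sum = (30 + 40 + 15 + 36)/52 = 121/52

L = 121/52 = 2.3269 bits/symbol


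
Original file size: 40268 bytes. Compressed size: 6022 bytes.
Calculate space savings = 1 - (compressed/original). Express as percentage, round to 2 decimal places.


ratio = compressed/original = 6022/40268 = 0.149548
savings = 1 - ratio = 1 - 0.149548 = 0.850452
as a percentage: 0.850452 * 100 = 85.05%

Space savings = 1 - 6022/40268 = 85.05%


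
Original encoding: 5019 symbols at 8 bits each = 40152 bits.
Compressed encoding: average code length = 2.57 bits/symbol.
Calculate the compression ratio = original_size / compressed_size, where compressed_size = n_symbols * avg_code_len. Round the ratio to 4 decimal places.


original_size = n_symbols * orig_bits = 5019 * 8 = 40152 bits
compressed_size = n_symbols * avg_code_len = 5019 * 2.57 = 12898.83 bits
ratio = original_size / compressed_size = 40152 / 12898.83 = 3.1128

Compression ratio = 3.1128


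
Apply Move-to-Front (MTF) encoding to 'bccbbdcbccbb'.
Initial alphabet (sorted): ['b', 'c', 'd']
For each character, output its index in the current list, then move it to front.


MTF encoding:
'b': index 0 in ['b', 'c', 'd'] -> ['b', 'c', 'd']
'c': index 1 in ['b', 'c', 'd'] -> ['c', 'b', 'd']
'c': index 0 in ['c', 'b', 'd'] -> ['c', 'b', 'd']
'b': index 1 in ['c', 'b', 'd'] -> ['b', 'c', 'd']
'b': index 0 in ['b', 'c', 'd'] -> ['b', 'c', 'd']
'd': index 2 in ['b', 'c', 'd'] -> ['d', 'b', 'c']
'c': index 2 in ['d', 'b', 'c'] -> ['c', 'd', 'b']
'b': index 2 in ['c', 'd', 'b'] -> ['b', 'c', 'd']
'c': index 1 in ['b', 'c', 'd'] -> ['c', 'b', 'd']
'c': index 0 in ['c', 'b', 'd'] -> ['c', 'b', 'd']
'b': index 1 in ['c', 'b', 'd'] -> ['b', 'c', 'd']
'b': index 0 in ['b', 'c', 'd'] -> ['b', 'c', 'd']


Output: [0, 1, 0, 1, 0, 2, 2, 2, 1, 0, 1, 0]


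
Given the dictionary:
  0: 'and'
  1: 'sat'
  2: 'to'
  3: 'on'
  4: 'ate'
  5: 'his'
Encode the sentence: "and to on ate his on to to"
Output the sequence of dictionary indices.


Look up each word in the dictionary:
  'and' -> 0
  'to' -> 2
  'on' -> 3
  'ate' -> 4
  'his' -> 5
  'on' -> 3
  'to' -> 2
  'to' -> 2

Encoded: [0, 2, 3, 4, 5, 3, 2, 2]


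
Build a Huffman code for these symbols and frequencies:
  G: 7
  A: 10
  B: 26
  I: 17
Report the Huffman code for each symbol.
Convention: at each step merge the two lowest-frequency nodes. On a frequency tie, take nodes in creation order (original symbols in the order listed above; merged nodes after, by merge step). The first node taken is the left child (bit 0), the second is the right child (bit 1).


Huffman tree construction:
Step 1: Merge G(7) + A(10) = 17
Step 2: Merge I(17) + (G+A)(17) = 34
Step 3: Merge B(26) + (I+(G+A))(34) = 60
Read each symbol's code off the tree from the root (left child = 0, right child = 1).

Codes:
  G: 110 (length 3)
  A: 111 (length 3)
  B: 0 (length 1)
  I: 10 (length 2)
Average code length: 111/60 = 1.8500 bits/symbol


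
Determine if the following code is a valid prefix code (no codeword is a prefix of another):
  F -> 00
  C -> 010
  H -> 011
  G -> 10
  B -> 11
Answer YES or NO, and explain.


Checking each pair (does one codeword prefix another?):
  F='00' vs C='010': no prefix
  F='00' vs H='011': no prefix
  F='00' vs G='10': no prefix
  F='00' vs B='11': no prefix
  C='010' vs F='00': no prefix
  C='010' vs H='011': no prefix
  C='010' vs G='10': no prefix
  C='010' vs B='11': no prefix
  H='011' vs F='00': no prefix
  H='011' vs C='010': no prefix
  H='011' vs G='10': no prefix
  H='011' vs B='11': no prefix
  G='10' vs F='00': no prefix
  G='10' vs C='010': no prefix
  G='10' vs H='011': no prefix
  G='10' vs B='11': no prefix
  B='11' vs F='00': no prefix
  B='11' vs C='010': no prefix
  B='11' vs H='011': no prefix
  B='11' vs G='10': no prefix
No violation found over all pairs.

YES -- this is a valid prefix code. No codeword is a prefix of any other codeword.


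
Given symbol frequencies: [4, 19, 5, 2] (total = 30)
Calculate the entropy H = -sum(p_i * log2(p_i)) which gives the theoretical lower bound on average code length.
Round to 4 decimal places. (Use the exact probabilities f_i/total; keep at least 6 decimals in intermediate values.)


Per-symbol terms -p_i * log2(p_i) with p_i = f_i/30:
  p = 4/30 = 0.133333: log2(p) = -2.906891, -p*log2(p) = 0.387585
  p = 19/30 = 0.633333: log2(p) = -0.658963, -p*log2(p) = 0.417343
  p = 5/30 = 0.166667: log2(p) = -2.584963, -p*log2(p) = 0.430827
  p = 2/30 = 0.066667: log2(p) = -3.906891, -p*log2(p) = 0.260459
H = 0.387585 + 0.417343 + 0.430827 + 0.260459 = 1.496214

H = 1.4962 bits/symbol
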